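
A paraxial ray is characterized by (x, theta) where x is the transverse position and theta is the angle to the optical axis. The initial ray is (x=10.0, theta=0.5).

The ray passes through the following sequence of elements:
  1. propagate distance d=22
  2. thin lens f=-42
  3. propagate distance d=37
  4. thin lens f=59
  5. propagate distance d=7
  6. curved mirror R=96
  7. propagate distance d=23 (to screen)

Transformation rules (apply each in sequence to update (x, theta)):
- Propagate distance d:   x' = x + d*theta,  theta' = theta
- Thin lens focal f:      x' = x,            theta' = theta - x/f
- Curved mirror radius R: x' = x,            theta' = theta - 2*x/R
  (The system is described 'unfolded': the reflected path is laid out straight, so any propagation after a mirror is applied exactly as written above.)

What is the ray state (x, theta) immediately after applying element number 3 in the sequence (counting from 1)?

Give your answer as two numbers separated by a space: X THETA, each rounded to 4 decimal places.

Answer: 58.0000 1.0000

Derivation:
Initial: x=10.0000 theta=0.5000
After 1 (propagate distance d=22): x=21.0000 theta=0.5000
After 2 (thin lens f=-42): x=21.0000 theta=1.0000
After 3 (propagate distance d=37): x=58.0000 theta=1.0000
Rounded to 4 decimal places: x = 58.0000, theta = 1.0000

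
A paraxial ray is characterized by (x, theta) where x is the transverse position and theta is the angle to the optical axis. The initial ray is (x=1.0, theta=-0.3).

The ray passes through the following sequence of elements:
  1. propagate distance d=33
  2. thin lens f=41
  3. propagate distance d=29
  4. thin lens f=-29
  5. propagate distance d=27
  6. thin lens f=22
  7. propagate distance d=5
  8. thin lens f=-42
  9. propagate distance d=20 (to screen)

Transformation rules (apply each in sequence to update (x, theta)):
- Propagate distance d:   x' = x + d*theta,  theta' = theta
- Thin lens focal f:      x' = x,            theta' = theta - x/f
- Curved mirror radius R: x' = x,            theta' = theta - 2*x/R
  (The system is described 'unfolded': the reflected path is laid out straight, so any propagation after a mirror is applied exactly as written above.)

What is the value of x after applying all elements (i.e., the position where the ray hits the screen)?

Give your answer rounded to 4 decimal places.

Answer: -18.5188

Derivation:
Initial: x=1.0000 theta=-0.3000
After 1 (propagate distance d=33): x=-8.9000 theta=-0.3000
After 2 (thin lens f=41): x=-8.9000 theta=-17/205 (≈-0.0829)
After 3 (propagate distance d=29): x=-927/82 (≈-11.3049) theta=-17/205 (≈-0.0829)
After 4 (thin lens f=-29): x=-927/82 (≈-11.3049) theta=-5621/11890 (≈-0.4728)
After 5 (propagate distance d=27): x=-143091/5945 (≈-24.0691) theta=-5621/11890 (≈-0.4728)
After 6 (thin lens f=22): x=-143091/5945 (≈-24.0691) theta=8126/13079 (≈0.6213)
After 7 (propagate distance d=5): x=-1370851/65395 (≈-20.9626) theta=8126/13079 (≈0.6213)
After 8 (thin lens f=-42): x=-1370851/65395 (≈-20.9626) theta=335609/2746590 (≈0.1222)
After 9 (propagate distance d=20 (to screen)): x=-25431781/1373295 (≈-18.5188) theta=335609/2746590 (≈0.1222)
Rounded to 4 decimal places: x = -18.5188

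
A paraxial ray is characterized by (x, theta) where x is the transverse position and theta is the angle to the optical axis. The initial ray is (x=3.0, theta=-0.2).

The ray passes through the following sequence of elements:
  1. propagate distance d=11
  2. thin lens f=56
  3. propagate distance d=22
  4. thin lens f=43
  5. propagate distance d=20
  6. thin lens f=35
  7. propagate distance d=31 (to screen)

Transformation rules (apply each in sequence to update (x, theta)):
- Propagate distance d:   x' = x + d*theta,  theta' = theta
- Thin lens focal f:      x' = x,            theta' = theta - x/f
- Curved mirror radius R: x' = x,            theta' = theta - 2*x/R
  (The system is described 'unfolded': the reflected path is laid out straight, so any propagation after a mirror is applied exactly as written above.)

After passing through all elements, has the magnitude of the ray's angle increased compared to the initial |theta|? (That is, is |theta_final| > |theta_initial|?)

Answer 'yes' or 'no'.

Initial: x=3.0000 theta=-0.2000
After 1 (propagate distance d=11): x=0.8000 theta=-0.2000
After 2 (thin lens f=56): x=0.8000 theta=-3/14 (≈-0.2143)
After 3 (propagate distance d=22): x=-137/35 (≈-3.9143) theta=-3/14 (≈-0.2143)
After 4 (thin lens f=43): x=-137/35 (≈-3.9143) theta=-53/430 (≈-0.1233)
After 5 (propagate distance d=20): x=-9601/1505 (≈-6.3794) theta=-53/430 (≈-0.1233)
After 6 (thin lens f=35): x=-9601/1505 (≈-6.3794) theta=6217/105350 (≈0.0590)
After 7 (propagate distance d=31 (to screen)): x=-479343/105350 (≈-4.5500) theta=6217/105350 (≈0.0590)
|theta_initial|=0.2000 |theta_final|=6217/105350 (≈0.0590) -> not increased

Answer: no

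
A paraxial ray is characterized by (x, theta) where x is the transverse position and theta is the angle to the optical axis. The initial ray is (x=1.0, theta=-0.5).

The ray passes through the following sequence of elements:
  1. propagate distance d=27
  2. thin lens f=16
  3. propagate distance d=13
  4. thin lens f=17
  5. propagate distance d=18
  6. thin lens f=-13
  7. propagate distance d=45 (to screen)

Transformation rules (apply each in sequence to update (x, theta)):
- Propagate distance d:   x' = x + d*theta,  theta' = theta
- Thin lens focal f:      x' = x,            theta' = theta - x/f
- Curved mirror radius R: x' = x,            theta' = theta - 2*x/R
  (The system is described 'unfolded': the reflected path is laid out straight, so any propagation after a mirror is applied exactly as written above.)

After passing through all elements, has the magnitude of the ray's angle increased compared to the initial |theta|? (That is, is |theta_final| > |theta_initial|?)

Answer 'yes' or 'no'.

Answer: yes

Derivation:
Initial: x=1.0000 theta=-0.5000
After 1 (propagate distance d=27): x=-12.5000 theta=-0.5000
After 2 (thin lens f=16): x=-12.5000 theta=9/32 (≈0.2813)
After 3 (propagate distance d=13): x=-283/32 (≈-8.8438) theta=9/32 (≈0.2813)
After 4 (thin lens f=17): x=-283/32 (≈-8.8438) theta=109/136 (≈0.8015)
After 5 (propagate distance d=18): x=3037/544 (≈5.5827) theta=109/136 (≈0.8015)
After 6 (thin lens f=-13): x=3037/544 (≈5.5827) theta=8705/7072 (≈1.2309)
After 7 (propagate distance d=45 (to screen)): x=215603/3536 (≈60.9737) theta=8705/7072 (≈1.2309)
|theta_initial|=0.5000 |theta_final|=8705/7072 (≈1.2309) -> increased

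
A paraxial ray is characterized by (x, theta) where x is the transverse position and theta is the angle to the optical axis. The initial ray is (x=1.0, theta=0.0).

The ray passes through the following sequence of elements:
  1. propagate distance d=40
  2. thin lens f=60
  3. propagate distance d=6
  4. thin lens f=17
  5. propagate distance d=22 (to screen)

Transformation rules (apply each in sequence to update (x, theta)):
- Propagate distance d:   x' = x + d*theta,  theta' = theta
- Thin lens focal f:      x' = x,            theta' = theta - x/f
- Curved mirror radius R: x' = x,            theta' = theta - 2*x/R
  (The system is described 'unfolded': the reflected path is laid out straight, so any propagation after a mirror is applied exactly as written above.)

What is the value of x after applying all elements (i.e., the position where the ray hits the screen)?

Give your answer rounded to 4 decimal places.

Initial: x=1.0000 theta=0.0000
After 1 (propagate distance d=40): x=1.0000 theta=0.0000
After 2 (thin lens f=60): x=1.0000 theta=-1/60 (≈-0.0167)
After 3 (propagate distance d=6): x=0.9000 theta=-1/60 (≈-0.0167)
After 4 (thin lens f=17): x=0.9000 theta=-71/1020 (≈-0.0696)
After 5 (propagate distance d=22 (to screen)): x=-161/255 (≈-0.6314) theta=-71/1020 (≈-0.0696)
Rounded to 4 decimal places: x = -0.6314

Answer: -0.6314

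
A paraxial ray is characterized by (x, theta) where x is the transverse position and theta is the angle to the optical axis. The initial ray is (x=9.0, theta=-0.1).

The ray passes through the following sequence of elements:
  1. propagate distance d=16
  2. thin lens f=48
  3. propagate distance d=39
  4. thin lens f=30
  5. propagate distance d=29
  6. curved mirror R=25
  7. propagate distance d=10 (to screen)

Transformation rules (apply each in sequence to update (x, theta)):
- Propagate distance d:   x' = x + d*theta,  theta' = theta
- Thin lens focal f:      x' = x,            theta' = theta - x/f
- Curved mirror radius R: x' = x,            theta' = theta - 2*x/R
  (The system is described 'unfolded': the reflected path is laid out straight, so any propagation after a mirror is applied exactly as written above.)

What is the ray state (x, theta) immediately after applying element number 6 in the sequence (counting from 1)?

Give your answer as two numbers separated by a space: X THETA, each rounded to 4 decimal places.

Answer: -7.4546 0.4260

Derivation:
Initial: x=9.0000 theta=-0.1000
After 1 (propagate distance d=16): x=7.4000 theta=-0.1000
After 2 (thin lens f=48): x=7.4000 theta=-61/240 (≈-0.2542)
After 3 (propagate distance d=39): x=-2.5125 theta=-61/240 (≈-0.2542)
After 4 (thin lens f=30): x=-2.5125 theta=-409/2400 (≈-0.1704)
After 5 (propagate distance d=29): x=-17891/2400 (≈-7.4546) theta=-409/2400 (≈-0.1704)
After 6 (curved mirror R=25): x=-17891/2400 (≈-7.4546) theta=8519/20000 (≈0.4260)
Rounded to 4 decimal places: x = -7.4546, theta = 0.4260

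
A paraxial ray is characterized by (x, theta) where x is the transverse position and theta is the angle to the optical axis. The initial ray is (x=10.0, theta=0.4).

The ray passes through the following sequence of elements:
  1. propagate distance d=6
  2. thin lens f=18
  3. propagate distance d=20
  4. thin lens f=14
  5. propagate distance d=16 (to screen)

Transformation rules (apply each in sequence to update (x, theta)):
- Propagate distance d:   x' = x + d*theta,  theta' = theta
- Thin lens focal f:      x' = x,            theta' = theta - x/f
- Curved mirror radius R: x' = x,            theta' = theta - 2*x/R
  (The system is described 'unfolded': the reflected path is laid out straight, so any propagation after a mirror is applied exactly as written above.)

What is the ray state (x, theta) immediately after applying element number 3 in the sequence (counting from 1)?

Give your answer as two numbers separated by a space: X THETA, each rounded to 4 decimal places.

Initial: x=10.0000 theta=0.4000
After 1 (propagate distance d=6): x=12.4000 theta=0.4000
After 2 (thin lens f=18): x=12.4000 theta=-13/45 (≈-0.2889)
After 3 (propagate distance d=20): x=298/45 (≈6.6222) theta=-13/45 (≈-0.2889)
Rounded to 4 decimal places: x = 6.6222, theta = -0.2889

Answer: 6.6222 -0.2889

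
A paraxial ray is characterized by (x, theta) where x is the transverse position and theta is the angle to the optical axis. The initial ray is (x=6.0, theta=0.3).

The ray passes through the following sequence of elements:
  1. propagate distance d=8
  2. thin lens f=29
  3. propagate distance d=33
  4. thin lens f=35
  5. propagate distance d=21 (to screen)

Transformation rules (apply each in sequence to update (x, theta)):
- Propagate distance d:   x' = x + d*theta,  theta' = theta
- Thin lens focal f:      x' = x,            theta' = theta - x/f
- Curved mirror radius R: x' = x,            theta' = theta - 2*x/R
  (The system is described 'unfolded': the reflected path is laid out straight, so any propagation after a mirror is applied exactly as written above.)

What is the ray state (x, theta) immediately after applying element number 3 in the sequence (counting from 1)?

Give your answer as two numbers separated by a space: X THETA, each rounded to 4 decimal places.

Initial: x=6.0000 theta=0.3000
After 1 (propagate distance d=8): x=8.4000 theta=0.3000
After 2 (thin lens f=29): x=8.4000 theta=3/290 (≈0.0103)
After 3 (propagate distance d=33): x=507/58 (≈8.7414) theta=3/290 (≈0.0103)
Rounded to 4 decimal places: x = 8.7414, theta = 0.0103

Answer: 8.7414 0.0103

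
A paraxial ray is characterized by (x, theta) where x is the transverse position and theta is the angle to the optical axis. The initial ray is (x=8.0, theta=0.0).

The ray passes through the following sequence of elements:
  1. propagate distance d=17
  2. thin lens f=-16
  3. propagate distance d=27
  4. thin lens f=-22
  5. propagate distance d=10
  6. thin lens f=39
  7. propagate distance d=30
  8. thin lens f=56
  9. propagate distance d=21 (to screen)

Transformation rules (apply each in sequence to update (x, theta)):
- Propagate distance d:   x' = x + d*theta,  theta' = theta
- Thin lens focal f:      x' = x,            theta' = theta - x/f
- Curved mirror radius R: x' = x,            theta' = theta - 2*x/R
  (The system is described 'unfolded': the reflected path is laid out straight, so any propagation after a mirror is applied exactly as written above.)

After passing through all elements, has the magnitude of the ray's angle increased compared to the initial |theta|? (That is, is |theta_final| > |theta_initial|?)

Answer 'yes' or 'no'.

Initial: x=8.0000 theta=0.0000
After 1 (propagate distance d=17): x=8.0000 theta=0.0000
After 2 (thin lens f=-16): x=8.0000 theta=0.5000
After 3 (propagate distance d=27): x=21.5000 theta=0.5000
After 4 (thin lens f=-22): x=21.5000 theta=65/44 (≈1.4773)
After 5 (propagate distance d=10): x=399/11 (≈36.2727) theta=65/44 (≈1.4773)
After 6 (thin lens f=39): x=399/11 (≈36.2727) theta=313/572 (≈0.5472)
After 7 (propagate distance d=30): x=15069/286 (≈52.6888) theta=313/572 (≈0.5472)
After 8 (thin lens f=56): x=15069/286 (≈52.6888) theta=-485/1232 (≈-0.3937)
After 9 (propagate distance d=21 (to screen)): x=101637/2288 (≈44.4218) theta=-485/1232 (≈-0.3937)
|theta_initial|=0.0000 |theta_final|=485/1232 (≈0.3937) -> increased

Answer: yes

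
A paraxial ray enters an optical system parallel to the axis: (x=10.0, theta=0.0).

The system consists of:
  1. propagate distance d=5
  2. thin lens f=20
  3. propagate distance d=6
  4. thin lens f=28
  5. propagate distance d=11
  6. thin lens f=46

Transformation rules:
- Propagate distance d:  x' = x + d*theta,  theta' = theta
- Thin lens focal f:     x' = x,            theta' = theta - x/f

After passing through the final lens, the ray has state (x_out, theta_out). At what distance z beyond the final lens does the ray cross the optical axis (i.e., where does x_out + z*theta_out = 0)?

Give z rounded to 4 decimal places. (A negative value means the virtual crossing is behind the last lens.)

Answer: -1.7293

Derivation:
Initial: x=10.0000 theta=0.0000
After 1 (propagate distance d=5): x=10.0000 theta=0.0000
After 2 (thin lens f=20): x=10.0000 theta=-0.5000
After 3 (propagate distance d=6): x=7.0000 theta=-0.5000
After 4 (thin lens f=28): x=7.0000 theta=-0.7500
After 5 (propagate distance d=11): x=-1.2500 theta=-0.7500
After 6 (thin lens f=46): x=-1.2500 theta=-133/184 (≈-0.7228)
z_focus = -x_out/theta_out = -(-1.2500)/(-133/184) = -230/133 ≈ -1.7293
Rounded to 4 decimal places: z = -1.7293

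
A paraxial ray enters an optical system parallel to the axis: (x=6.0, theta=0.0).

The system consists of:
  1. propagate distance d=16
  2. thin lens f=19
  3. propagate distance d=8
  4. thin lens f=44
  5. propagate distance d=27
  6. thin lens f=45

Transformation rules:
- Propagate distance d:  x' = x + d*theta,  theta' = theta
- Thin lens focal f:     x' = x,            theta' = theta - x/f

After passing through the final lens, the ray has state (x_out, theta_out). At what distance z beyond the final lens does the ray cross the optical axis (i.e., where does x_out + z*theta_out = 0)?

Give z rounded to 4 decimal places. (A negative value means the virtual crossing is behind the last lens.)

Answer: -30.5597

Derivation:
Initial: x=6.0000 theta=0.0000
After 1 (propagate distance d=16): x=6.0000 theta=0.0000
After 2 (thin lens f=19): x=6.0000 theta=-6/19 (≈-0.3158)
After 3 (propagate distance d=8): x=66/19 (≈3.4737) theta=-6/19 (≈-0.3158)
After 4 (thin lens f=44): x=66/19 (≈3.4737) theta=-15/38 (≈-0.3947)
After 5 (propagate distance d=27): x=-273/38 (≈-7.1842) theta=-15/38 (≈-0.3947)
After 6 (thin lens f=45): x=-273/38 (≈-7.1842) theta=-67/285 (≈-0.2351)
z_focus = -x_out/theta_out = -(-273/38)/(-67/285) = -4095/134 ≈ -30.5597
Rounded to 4 decimal places: z = -30.5597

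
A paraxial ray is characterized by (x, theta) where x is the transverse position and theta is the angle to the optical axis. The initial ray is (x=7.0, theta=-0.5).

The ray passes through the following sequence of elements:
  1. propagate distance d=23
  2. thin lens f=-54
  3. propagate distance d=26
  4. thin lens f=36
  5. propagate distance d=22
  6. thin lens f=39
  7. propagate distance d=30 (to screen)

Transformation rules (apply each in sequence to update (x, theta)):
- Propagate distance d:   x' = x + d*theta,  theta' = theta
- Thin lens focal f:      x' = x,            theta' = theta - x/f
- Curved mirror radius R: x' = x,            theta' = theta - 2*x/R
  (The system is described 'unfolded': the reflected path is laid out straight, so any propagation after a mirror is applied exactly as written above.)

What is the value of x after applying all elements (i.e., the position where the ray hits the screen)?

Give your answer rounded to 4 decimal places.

Answer: -5.8376

Derivation:
Initial: x=7.0000 theta=-0.5000
After 1 (propagate distance d=23): x=-4.5000 theta=-0.5000
After 2 (thin lens f=-54): x=-4.5000 theta=-7/12 (≈-0.5833)
After 3 (propagate distance d=26): x=-59/3 (≈-19.6667) theta=-7/12 (≈-0.5833)
After 4 (thin lens f=36): x=-59/3 (≈-19.6667) theta=-1/27 (≈-0.0370)
After 5 (propagate distance d=22): x=-553/27 (≈-20.4815) theta=-1/27 (≈-0.0370)
After 6 (thin lens f=39): x=-553/27 (≈-20.4815) theta=514/1053 (≈0.4881)
After 7 (propagate distance d=30 (to screen)): x=-683/117 (≈-5.8376) theta=514/1053 (≈0.4881)
Rounded to 4 decimal places: x = -5.8376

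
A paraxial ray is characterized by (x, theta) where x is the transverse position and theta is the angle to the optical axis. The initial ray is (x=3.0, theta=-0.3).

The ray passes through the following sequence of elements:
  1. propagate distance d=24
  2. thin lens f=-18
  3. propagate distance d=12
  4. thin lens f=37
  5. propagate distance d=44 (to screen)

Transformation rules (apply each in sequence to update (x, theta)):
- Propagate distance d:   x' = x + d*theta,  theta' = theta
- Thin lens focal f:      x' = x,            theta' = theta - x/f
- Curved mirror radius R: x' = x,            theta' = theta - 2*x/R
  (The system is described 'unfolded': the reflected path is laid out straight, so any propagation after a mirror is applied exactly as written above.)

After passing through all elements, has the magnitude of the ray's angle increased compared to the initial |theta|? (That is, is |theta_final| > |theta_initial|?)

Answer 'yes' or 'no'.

Answer: no

Derivation:
Initial: x=3.0000 theta=-0.3000
After 1 (propagate distance d=24): x=-4.2000 theta=-0.3000
After 2 (thin lens f=-18): x=-4.2000 theta=-8/15 (≈-0.5333)
After 3 (propagate distance d=12): x=-10.6000 theta=-8/15 (≈-0.5333)
After 4 (thin lens f=37): x=-10.6000 theta=-137/555 (≈-0.2468)
After 5 (propagate distance d=44 (to screen)): x=-11911/555 (≈-21.4613) theta=-137/555 (≈-0.2468)
|theta_initial|=0.3000 |theta_final|=137/555 (≈0.2468) -> not increased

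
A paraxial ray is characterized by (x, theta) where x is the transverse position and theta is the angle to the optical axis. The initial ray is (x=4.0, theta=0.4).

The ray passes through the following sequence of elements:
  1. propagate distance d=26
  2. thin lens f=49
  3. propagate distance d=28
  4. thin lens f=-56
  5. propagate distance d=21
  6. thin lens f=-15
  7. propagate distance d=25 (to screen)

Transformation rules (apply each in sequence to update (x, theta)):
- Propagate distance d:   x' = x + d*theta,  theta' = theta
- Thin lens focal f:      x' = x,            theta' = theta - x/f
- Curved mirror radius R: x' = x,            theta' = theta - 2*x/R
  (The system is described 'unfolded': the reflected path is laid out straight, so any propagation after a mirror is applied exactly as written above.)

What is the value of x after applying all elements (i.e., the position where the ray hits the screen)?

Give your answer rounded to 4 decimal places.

Initial: x=4.0000 theta=0.4000
After 1 (propagate distance d=26): x=14.4000 theta=0.4000
After 2 (thin lens f=49): x=14.4000 theta=26/245 (≈0.1061)
After 3 (propagate distance d=28): x=608/35 (≈17.3714) theta=26/245 (≈0.1061)
After 4 (thin lens f=-56): x=608/35 (≈17.3714) theta=102/245 (≈0.4163)
After 5 (propagate distance d=21): x=914/35 (≈26.1143) theta=102/245 (≈0.4163)
After 6 (thin lens f=-15): x=914/35 (≈26.1143) theta=7928/3675 (≈2.1573)
After 7 (propagate distance d=25 (to screen)): x=58834/735 (≈80.0463) theta=7928/3675 (≈2.1573)
Rounded to 4 decimal places: x = 80.0463

Answer: 80.0463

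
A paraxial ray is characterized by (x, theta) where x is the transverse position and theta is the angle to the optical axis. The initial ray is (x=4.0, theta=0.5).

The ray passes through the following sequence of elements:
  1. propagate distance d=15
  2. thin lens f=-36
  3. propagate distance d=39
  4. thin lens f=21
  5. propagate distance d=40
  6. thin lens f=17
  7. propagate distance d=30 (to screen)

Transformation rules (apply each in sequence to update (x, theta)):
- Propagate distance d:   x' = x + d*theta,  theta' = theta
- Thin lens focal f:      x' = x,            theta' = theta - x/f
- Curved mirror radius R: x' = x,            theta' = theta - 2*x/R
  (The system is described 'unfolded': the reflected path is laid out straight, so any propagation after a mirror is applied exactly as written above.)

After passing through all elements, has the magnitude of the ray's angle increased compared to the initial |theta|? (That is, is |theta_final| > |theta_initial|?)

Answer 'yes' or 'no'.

Initial: x=4.0000 theta=0.5000
After 1 (propagate distance d=15): x=11.5000 theta=0.5000
After 2 (thin lens f=-36): x=11.5000 theta=59/72 (≈0.8194)
After 3 (propagate distance d=39): x=1043/24 (≈43.4583) theta=59/72 (≈0.8194)
After 4 (thin lens f=21): x=1043/24 (≈43.4583) theta=-1.2500
After 5 (propagate distance d=40): x=-157/24 (≈-6.5417) theta=-1.2500
After 6 (thin lens f=17): x=-157/24 (≈-6.5417) theta=-353/408 (≈-0.8652)
After 7 (propagate distance d=30 (to screen)): x=-13259/408 (≈-32.4975) theta=-353/408 (≈-0.8652)
|theta_initial|=0.5000 |theta_final|=353/408 (≈0.8652) -> increased

Answer: yes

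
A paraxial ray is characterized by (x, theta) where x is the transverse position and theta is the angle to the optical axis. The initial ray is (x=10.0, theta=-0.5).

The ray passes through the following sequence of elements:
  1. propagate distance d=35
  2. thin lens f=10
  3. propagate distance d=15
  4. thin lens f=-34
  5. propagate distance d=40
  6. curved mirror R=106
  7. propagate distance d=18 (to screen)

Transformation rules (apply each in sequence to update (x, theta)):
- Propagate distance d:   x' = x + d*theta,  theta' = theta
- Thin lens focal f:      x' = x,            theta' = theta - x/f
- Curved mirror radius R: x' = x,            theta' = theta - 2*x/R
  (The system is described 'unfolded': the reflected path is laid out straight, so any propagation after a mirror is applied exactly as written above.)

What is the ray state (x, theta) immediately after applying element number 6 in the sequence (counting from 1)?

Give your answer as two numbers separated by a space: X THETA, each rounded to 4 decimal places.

Answer: 1.8382 0.1050

Derivation:
Initial: x=10.0000 theta=-0.5000
After 1 (propagate distance d=35): x=-7.5000 theta=-0.5000
After 2 (thin lens f=10): x=-7.5000 theta=0.2500
After 3 (propagate distance d=15): x=-3.7500 theta=0.2500
After 4 (thin lens f=-34): x=-3.7500 theta=19/136 (≈0.1397)
After 5 (propagate distance d=40): x=125/68 (≈1.8382) theta=19/136 (≈0.1397)
After 6 (curved mirror R=106): x=125/68 (≈1.8382) theta=757/7208 (≈0.1050)
Rounded to 4 decimal places: x = 1.8382, theta = 0.1050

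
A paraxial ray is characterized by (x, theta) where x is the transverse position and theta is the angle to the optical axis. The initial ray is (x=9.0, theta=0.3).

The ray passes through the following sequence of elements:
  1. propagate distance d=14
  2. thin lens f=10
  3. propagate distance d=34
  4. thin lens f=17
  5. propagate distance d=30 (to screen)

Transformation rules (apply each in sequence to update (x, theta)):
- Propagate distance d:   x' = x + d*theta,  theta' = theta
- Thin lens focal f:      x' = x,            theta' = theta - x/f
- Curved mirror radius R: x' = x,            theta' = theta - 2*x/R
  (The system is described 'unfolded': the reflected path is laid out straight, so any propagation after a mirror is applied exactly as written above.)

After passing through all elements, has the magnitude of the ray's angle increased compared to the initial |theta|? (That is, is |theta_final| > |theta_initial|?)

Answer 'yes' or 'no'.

Answer: no

Derivation:
Initial: x=9.0000 theta=0.3000
After 1 (propagate distance d=14): x=13.2000 theta=0.3000
After 2 (thin lens f=10): x=13.2000 theta=-1.0200
After 3 (propagate distance d=34): x=-21.4800 theta=-1.0200
After 4 (thin lens f=17): x=-21.4800 theta=207/850 (≈0.2435)
After 5 (propagate distance d=30 (to screen)): x=-6024/425 (≈-14.1741) theta=207/850 (≈0.2435)
|theta_initial|=0.3000 |theta_final|=207/850 (≈0.2435) -> not increased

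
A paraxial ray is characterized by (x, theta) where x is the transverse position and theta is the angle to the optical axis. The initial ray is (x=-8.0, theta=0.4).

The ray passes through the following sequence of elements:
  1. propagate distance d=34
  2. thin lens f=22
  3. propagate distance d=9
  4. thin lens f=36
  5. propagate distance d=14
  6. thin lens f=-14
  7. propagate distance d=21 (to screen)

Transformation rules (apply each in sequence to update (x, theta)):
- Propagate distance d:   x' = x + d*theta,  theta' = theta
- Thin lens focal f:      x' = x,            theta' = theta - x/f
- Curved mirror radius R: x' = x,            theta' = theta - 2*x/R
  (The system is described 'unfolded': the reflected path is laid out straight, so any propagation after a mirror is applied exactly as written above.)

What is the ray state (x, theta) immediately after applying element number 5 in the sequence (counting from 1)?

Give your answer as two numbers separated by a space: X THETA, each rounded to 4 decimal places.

Answer: 6.2586 -0.0465

Derivation:
Initial: x=-8.0000 theta=0.4000
After 1 (propagate distance d=34): x=5.6000 theta=0.4000
After 2 (thin lens f=22): x=5.6000 theta=8/55 (≈0.1455)
After 3 (propagate distance d=9): x=76/11 (≈6.9091) theta=8/55 (≈0.1455)
After 4 (thin lens f=36): x=76/11 (≈6.9091) theta=-23/495 (≈-0.0465)
After 5 (propagate distance d=14): x=3098/495 (≈6.2586) theta=-23/495 (≈-0.0465)
Rounded to 4 decimal places: x = 6.2586, theta = -0.0465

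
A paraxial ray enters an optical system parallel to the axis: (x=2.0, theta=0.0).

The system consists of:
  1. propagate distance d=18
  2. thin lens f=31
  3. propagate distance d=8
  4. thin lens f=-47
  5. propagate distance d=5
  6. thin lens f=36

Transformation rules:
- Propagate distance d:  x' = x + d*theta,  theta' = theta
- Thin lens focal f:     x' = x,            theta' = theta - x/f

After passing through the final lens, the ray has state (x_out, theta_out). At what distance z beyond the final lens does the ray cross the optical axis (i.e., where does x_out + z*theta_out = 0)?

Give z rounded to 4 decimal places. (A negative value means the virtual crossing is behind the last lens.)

Initial: x=2.0000 theta=0.0000
After 1 (propagate distance d=18): x=2.0000 theta=0.0000
After 2 (thin lens f=31): x=2.0000 theta=-2/31 (≈-0.0645)
After 3 (propagate distance d=8): x=46/31 (≈1.4839) theta=-2/31 (≈-0.0645)
After 4 (thin lens f=-47): x=46/31 (≈1.4839) theta=-48/1457 (≈-0.0329)
After 5 (propagate distance d=5): x=62/47 (≈1.3191) theta=-48/1457 (≈-0.0329)
After 6 (thin lens f=36): x=62/47 (≈1.3191) theta=-1825/26226 (≈-0.0696)
z_focus = -x_out/theta_out = -(62/47)/(-1825/26226) = 34596/1825 ≈ 18.9567
Rounded to 4 decimal places: z = 18.9567

Answer: 18.9567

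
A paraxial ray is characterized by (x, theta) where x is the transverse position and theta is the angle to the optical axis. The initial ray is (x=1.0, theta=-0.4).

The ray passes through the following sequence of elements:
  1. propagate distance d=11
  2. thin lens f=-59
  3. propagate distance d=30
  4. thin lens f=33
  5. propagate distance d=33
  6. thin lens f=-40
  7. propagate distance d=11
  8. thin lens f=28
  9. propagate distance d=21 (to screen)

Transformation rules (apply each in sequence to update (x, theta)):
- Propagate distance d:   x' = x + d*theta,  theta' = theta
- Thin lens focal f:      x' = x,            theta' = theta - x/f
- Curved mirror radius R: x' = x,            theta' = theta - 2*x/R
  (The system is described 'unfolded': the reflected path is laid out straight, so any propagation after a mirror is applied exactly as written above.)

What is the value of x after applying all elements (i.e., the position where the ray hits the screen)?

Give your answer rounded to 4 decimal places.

Initial: x=1.0000 theta=-0.4000
After 1 (propagate distance d=11): x=-3.4000 theta=-0.4000
After 2 (thin lens f=-59): x=-3.4000 theta=-27/59 (≈-0.4576)
After 3 (propagate distance d=30): x=-5053/295 (≈-17.1288) theta=-27/59 (≈-0.4576)
After 4 (thin lens f=33): x=-5053/295 (≈-17.1288) theta=598/9735 (≈0.0614)
After 5 (propagate distance d=33): x=-891/59 (≈-15.1017) theta=598/9735 (≈0.0614)
After 6 (thin lens f=-40): x=-891/59 (≈-15.1017) theta=-24619/77880 (≈-0.3161)
After 7 (propagate distance d=11): x=-131539/7080 (≈-18.5790) theta=-24619/77880 (≈-0.3161)
After 8 (thin lens f=28): x=-131539/7080 (≈-18.5790) theta=757597/2180640 (≈0.3474)
After 9 (propagate distance d=21 (to screen)): x=-11915/1056 (≈-11.2831) theta=757597/2180640 (≈0.3474)
Rounded to 4 decimal places: x = -11.2831

Answer: -11.2831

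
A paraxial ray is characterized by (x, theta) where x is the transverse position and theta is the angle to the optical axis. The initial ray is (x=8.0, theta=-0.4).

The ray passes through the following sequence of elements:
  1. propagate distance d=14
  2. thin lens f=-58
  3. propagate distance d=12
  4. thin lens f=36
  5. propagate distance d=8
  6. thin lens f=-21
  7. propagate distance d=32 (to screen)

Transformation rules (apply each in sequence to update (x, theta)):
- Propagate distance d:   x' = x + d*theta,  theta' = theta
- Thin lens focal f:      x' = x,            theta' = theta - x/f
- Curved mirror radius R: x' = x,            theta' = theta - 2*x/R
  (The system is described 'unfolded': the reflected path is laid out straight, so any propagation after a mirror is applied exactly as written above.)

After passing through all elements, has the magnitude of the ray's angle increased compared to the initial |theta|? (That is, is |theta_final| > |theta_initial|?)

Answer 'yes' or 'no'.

Answer: yes

Derivation:
Initial: x=8.0000 theta=-0.4000
After 1 (propagate distance d=14): x=2.4000 theta=-0.4000
After 2 (thin lens f=-58): x=2.4000 theta=-52/145 (≈-0.3586)
After 3 (propagate distance d=12): x=-276/145 (≈-1.9034) theta=-52/145 (≈-0.3586)
After 4 (thin lens f=36): x=-276/145 (≈-1.9034) theta=-133/435 (≈-0.3057)
After 5 (propagate distance d=8): x=-1892/435 (≈-4.3494) theta=-133/435 (≈-0.3057)
After 6 (thin lens f=-21): x=-1892/435 (≈-4.3494) theta=-937/1827 (≈-0.5129)
After 7 (propagate distance d=32 (to screen)): x=-189652/9135 (≈-20.7610) theta=-937/1827 (≈-0.5129)
|theta_initial|=0.4000 |theta_final|=937/1827 (≈0.5129) -> increased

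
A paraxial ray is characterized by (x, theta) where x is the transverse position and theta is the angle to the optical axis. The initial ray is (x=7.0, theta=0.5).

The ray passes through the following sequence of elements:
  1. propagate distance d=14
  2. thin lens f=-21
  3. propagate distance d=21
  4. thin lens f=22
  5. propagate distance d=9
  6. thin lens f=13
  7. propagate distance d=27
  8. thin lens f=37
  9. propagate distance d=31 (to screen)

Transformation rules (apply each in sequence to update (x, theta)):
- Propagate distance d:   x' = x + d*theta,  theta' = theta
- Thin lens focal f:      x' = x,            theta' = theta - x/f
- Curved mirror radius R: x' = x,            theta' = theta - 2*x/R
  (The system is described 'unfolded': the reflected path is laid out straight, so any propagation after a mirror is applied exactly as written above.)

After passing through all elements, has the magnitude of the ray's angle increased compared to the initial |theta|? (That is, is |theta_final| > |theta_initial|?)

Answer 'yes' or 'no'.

Answer: yes

Derivation:
Initial: x=7.0000 theta=0.5000
After 1 (propagate distance d=14): x=14.0000 theta=0.5000
After 2 (thin lens f=-21): x=14.0000 theta=7/6 (≈1.1667)
After 3 (propagate distance d=21): x=38.5000 theta=7/6 (≈1.1667)
After 4 (thin lens f=22): x=38.5000 theta=-7/12 (≈-0.5833)
After 5 (propagate distance d=9): x=33.2500 theta=-7/12 (≈-0.5833)
After 6 (thin lens f=13): x=33.2500 theta=-245/78 (≈-3.1410)
After 7 (propagate distance d=27): x=-2681/52 (≈-51.5577) theta=-245/78 (≈-3.1410)
After 8 (thin lens f=37): x=-2681/52 (≈-51.5577) theta=-10087/5772 (≈-1.7476)
After 9 (propagate distance d=31 (to screen)): x=-152572/1443 (≈-105.7325) theta=-10087/5772 (≈-1.7476)
|theta_initial|=0.5000 |theta_final|=10087/5772 (≈1.7476) -> increased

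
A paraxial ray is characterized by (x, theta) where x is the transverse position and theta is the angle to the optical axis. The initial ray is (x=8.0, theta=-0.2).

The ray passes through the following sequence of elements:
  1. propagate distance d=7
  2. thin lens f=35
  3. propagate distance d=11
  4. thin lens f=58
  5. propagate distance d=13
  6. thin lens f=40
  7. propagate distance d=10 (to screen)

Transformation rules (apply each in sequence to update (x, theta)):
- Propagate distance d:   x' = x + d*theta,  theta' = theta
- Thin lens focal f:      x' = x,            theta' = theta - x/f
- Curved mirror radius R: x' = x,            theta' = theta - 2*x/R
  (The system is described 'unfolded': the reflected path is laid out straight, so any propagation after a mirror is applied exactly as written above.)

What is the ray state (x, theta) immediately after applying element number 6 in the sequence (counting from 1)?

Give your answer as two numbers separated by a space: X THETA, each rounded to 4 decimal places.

Answer: -3.2470 -0.3475

Derivation:
Initial: x=8.0000 theta=-0.2000
After 1 (propagate distance d=7): x=6.6000 theta=-0.2000
After 2 (thin lens f=35): x=6.6000 theta=-68/175 (≈-0.3886)
After 3 (propagate distance d=11): x=407/175 (≈2.3257) theta=-68/175 (≈-0.3886)
After 4 (thin lens f=58): x=407/175 (≈2.3257) theta=-4351/10150 (≈-0.4287)
After 5 (propagate distance d=13): x=-32957/10150 (≈-3.2470) theta=-4351/10150 (≈-0.4287)
After 6 (thin lens f=40): x=-32957/10150 (≈-3.2470) theta=-141083/406000 (≈-0.3475)
Rounded to 4 decimal places: x = -3.2470, theta = -0.3475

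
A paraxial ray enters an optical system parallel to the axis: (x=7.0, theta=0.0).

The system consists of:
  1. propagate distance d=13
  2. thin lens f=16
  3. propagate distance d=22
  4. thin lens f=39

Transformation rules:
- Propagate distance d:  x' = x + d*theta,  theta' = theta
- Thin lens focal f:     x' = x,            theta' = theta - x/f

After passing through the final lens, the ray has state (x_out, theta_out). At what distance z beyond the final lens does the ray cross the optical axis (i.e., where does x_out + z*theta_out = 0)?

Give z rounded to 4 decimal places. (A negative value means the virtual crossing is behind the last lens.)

Answer: -7.0909

Derivation:
Initial: x=7.0000 theta=0.0000
After 1 (propagate distance d=13): x=7.0000 theta=0.0000
After 2 (thin lens f=16): x=7.0000 theta=-0.4375
After 3 (propagate distance d=22): x=-2.6250 theta=-0.4375
After 4 (thin lens f=39): x=-2.6250 theta=-77/208 (≈-0.3702)
z_focus = -x_out/theta_out = -(-2.6250)/(-77/208) = -78/11 ≈ -7.0909
Rounded to 4 decimal places: z = -7.0909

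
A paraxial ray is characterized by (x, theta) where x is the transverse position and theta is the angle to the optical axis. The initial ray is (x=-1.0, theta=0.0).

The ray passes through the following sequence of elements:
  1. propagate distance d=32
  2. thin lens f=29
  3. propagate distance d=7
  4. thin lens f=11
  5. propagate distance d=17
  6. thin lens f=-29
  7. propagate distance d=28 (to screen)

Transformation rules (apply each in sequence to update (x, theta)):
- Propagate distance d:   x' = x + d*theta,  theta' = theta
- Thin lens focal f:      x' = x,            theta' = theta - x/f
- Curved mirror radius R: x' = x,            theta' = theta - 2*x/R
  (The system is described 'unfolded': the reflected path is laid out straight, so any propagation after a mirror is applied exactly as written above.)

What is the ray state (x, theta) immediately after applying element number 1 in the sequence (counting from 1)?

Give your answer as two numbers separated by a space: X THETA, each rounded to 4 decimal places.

Initial: x=-1.0000 theta=0.0000
After 1 (propagate distance d=32): x=-1.0000 theta=0.0000
Rounded to 4 decimal places: x = -1.0000, theta = 0.0000

Answer: -1.0000 0.0000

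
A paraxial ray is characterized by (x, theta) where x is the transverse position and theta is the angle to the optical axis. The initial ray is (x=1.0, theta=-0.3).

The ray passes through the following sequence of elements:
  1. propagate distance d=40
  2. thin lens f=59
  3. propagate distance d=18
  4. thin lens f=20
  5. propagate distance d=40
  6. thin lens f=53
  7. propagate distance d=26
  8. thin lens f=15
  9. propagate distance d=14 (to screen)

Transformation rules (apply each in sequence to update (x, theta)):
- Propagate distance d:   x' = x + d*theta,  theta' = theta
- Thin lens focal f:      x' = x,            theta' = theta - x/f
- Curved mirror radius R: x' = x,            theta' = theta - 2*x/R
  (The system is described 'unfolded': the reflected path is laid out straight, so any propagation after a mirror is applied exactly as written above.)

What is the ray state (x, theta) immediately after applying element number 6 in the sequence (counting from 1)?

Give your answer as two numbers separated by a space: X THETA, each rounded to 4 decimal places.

Initial: x=1.0000 theta=-0.3000
After 1 (propagate distance d=40): x=-11.0000 theta=-0.3000
After 2 (thin lens f=59): x=-11.0000 theta=-67/590 (≈-0.1136)
After 3 (propagate distance d=18): x=-3848/295 (≈-13.0441) theta=-67/590 (≈-0.1136)
After 4 (thin lens f=20): x=-3848/295 (≈-13.0441) theta=1589/2950 (≈0.5386)
After 5 (propagate distance d=40): x=2508/295 (≈8.5017) theta=1589/2950 (≈0.5386)
After 6 (thin lens f=53): x=2508/295 (≈8.5017) theta=59137/156350 (≈0.3782)
Rounded to 4 decimal places: x = 8.5017, theta = 0.3782

Answer: 8.5017 0.3782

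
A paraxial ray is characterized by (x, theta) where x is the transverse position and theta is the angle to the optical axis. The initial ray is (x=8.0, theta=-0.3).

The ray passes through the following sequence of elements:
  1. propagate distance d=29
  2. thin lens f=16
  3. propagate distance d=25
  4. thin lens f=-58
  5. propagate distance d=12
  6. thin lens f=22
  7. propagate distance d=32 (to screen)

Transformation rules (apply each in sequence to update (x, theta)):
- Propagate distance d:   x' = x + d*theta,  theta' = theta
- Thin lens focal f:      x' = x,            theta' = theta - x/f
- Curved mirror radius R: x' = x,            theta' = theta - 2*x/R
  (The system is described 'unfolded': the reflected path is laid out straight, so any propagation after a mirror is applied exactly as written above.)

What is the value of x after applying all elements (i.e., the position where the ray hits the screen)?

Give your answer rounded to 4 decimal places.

Initial: x=8.0000 theta=-0.3000
After 1 (propagate distance d=29): x=-0.7000 theta=-0.3000
After 2 (thin lens f=16): x=-0.7000 theta=-41/160 (≈-0.2563)
After 3 (propagate distance d=25): x=-1137/160 (≈-7.1063) theta=-41/160 (≈-0.2563)
After 4 (thin lens f=-58): x=-1137/160 (≈-7.1063) theta=-703/1856 (≈-0.3788)
After 5 (propagate distance d=12): x=-54063/4640 (≈-11.6515) theta=-703/1856 (≈-0.3788)
After 6 (thin lens f=22): x=-54063/4640 (≈-11.6515) theta=7699/51040 (≈0.1508)
After 7 (propagate distance d=32 (to screen)): x=-69665/10208 (≈-6.8245) theta=7699/51040 (≈0.1508)
Rounded to 4 decimal places: x = -6.8245

Answer: -6.8245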